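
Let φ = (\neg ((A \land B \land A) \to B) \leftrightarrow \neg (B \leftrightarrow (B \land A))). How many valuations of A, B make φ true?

A | B | φ
- | - | -
F | F | T
F | T | F
T | F | T
T | T | T
The formula is true on 3 of the 4 rows.

3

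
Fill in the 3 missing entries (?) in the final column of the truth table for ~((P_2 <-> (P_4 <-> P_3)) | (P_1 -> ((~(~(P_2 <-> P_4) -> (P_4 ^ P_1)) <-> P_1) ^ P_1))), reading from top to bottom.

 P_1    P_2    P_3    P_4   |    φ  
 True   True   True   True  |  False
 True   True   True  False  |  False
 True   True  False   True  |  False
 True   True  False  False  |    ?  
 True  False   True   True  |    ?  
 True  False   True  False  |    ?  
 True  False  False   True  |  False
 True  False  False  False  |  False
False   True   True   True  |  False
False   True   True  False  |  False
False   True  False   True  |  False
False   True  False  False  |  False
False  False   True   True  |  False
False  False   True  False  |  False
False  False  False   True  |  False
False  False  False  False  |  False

False, True, False

Row 4: (P_2 <-> (P_4 <-> P_3)) = True, (P_1 -> ((~(~(P_2 <-> P_4) -> (P_4 ^ P_1)) <-> P_1) ^ P_1)) = True, ((P_2 <-> (P_4 <-> P_3)) | (P_1 -> ((~(~(P_2 <-> P_4) -> (P_4 ^ P_1)) <-> P_1) ^ P_1))) = True, so the formula = False.
Row 5: (P_2 <-> (P_4 <-> P_3)) = False, (P_1 -> ((~(~(P_2 <-> P_4) -> (P_4 ^ P_1)) <-> P_1) ^ P_1)) = False, ((P_2 <-> (P_4 <-> P_3)) | (P_1 -> ((~(~(P_2 <-> P_4) -> (P_4 ^ P_1)) <-> P_1) ^ P_1))) = False, so the formula = True.
Row 6: (P_2 <-> (P_4 <-> P_3)) = True, (P_1 -> ((~(~(P_2 <-> P_4) -> (P_4 ^ P_1)) <-> P_1) ^ P_1)) = True, ((P_2 <-> (P_4 <-> P_3)) | (P_1 -> ((~(~(P_2 <-> P_4) -> (P_4 ^ P_1)) <-> P_1) ^ P_1))) = True, so the formula = False.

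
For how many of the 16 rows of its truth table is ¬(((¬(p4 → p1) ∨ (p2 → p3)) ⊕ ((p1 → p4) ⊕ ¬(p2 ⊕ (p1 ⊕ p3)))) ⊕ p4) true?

5

p1  p2  p3  p4  |  φ
F   F   F   F   |  F
F   F   F   T   |  T
F   F   T   F   |  T
F   F   T   T   |  F
F   T   F   F   |  F
F   T   F   T   |  F
F   T   T   F   |  F
F   T   T   T   |  T
T   F   F   F   |  F
T   F   F   T   |  F
T   F   T   F   |  T
T   F   T   T   |  T
T   T   F   F   |  F
T   T   F   T   |  F
T   T   T   F   |  F
T   T   T   T   |  F
The formula is true on 5 of the 16 rows.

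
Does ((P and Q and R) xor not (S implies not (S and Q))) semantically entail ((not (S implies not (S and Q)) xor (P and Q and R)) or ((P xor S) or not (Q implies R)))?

yes

P  Q  R  S  |  φ  ψ
T  T  T  T  |  F  F
T  T  T  F  |  T  T
T  T  F  T  |  T  T
T  T  F  F  |  F  T
T  F  T  T  |  F  F
T  F  T  F  |  F  T
T  F  F  T  |  F  F
T  F  F  F  |  F  T
F  T  T  T  |  T  T
F  T  T  F  |  F  F
F  T  F  T  |  T  T
F  T  F  F  |  F  T
F  F  T  T  |  F  T
F  F  T  F  |  F  F
F  F  F  T  |  F  T
F  F  F  F  |  F  F
In every row where φ is true, ψ is also true, so φ ⊨ ψ.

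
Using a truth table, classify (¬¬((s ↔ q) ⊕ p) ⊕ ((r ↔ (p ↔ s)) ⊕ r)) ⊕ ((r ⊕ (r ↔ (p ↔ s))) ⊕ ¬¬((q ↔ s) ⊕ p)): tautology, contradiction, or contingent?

contradiction

  p   |   q   |   r   |   s   || (s ↔ q) | ((s ↔ q) ⊕ p) | ¬((s ↔ q) ⊕ p) | ¬¬((s ↔ q) ⊕ p) | (p ↔ s) | (r ↔ (p ↔ s)) | ((r ↔ (p ↔ s)) ⊕ r) | (r ⊕ (r ↔ (p ↔ s))) | (q ↔ s) | ((q ↔ s) ⊕ p) | ¬((q ↔ s) ⊕ p) | ¬¬((q ↔ s) ⊕ p) |   φ  
 True |  True |  True |  True ||   True  |     False     |      True      |      False      |   True  |      True     |        False        |        False        |   True  |     False     |      True      |      False      | False
 True |  True |  True | False ||  False  |      True     |     False      |       True      |  False  |     False     |         True        |         True        |  False  |      True     |     False      |       True      | False
 True |  True | False |  True ||   True  |     False     |      True      |      False      |   True  |     False     |        False        |        False        |   True  |     False     |      True      |      False      | False
 True |  True | False | False ||  False  |      True     |     False      |       True      |  False  |      True     |         True        |         True        |  False  |      True     |     False      |       True      | False
 True | False |  True |  True ||  False  |      True     |     False      |       True      |   True  |      True     |        False        |        False        |  False  |      True     |     False      |       True      | False
 True | False |  True | False ||   True  |     False     |      True      |      False      |  False  |     False     |         True        |         True        |   True  |     False     |      True      |      False      | False
 True | False | False |  True ||  False  |      True     |     False      |       True      |   True  |     False     |        False        |        False        |  False  |      True     |     False      |       True      | False
 True | False | False | False ||   True  |     False     |      True      |      False      |  False  |      True     |         True        |         True        |   True  |     False     |      True      |      False      | False
False |  True |  True |  True ||   True  |      True     |     False      |       True      |  False  |     False     |         True        |         True        |   True  |      True     |     False      |       True      | False
False |  True |  True | False ||  False  |     False     |      True      |      False      |   True  |      True     |        False        |        False        |  False  |     False     |      True      |      False      | False
False |  True | False |  True ||   True  |      True     |     False      |       True      |  False  |      True     |         True        |         True        |   True  |      True     |     False      |       True      | False
False |  True | False | False ||  False  |     False     |      True      |      False      |   True  |     False     |        False        |        False        |  False  |     False     |      True      |      False      | False
False | False |  True |  True ||  False  |     False     |      True      |      False      |  False  |     False     |         True        |         True        |  False  |     False     |      True      |      False      | False
False | False |  True | False ||   True  |      True     |     False      |       True      |   True  |      True     |        False        |        False        |   True  |      True     |     False      |       True      | False
False | False | False |  True ||  False  |     False     |      True      |      False      |  False  |      True     |         True        |         True        |  False  |     False     |      True      |      False      | False
False | False | False | False ||   True  |      True     |     False      |       True      |   True  |     False     |        False        |        False        |   True  |      True     |     False      |       True      | False
Every row is False, so the formula is a contradiction.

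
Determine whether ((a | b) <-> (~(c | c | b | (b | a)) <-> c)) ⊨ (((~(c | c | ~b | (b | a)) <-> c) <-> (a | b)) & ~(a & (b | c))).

a | b | c | φ | ψ
- | - | - | - | -
T | T | T | F | F
T | T | F | T | F
T | F | T | F | F
T | F | F | T | T
F | T | T | F | F
F | T | F | T | T
F | F | T | T | T
F | F | F | T | F
At a=T, b=T, c=F we have φ true but ψ false, so φ does not entail ψ.

no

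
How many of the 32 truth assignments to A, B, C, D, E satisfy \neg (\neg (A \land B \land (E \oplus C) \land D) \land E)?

A  B  C  D  E  |  φ
0  0  0  0  0  |  1
0  0  0  0  1  |  0
0  0  0  1  0  |  1
0  0  0  1  1  |  0
0  0  1  0  0  |  1
0  0  1  0  1  |  0
0  0  1  1  0  |  1
0  0  1  1  1  |  0
0  1  0  0  0  |  1
0  1  0  0  1  |  0
0  1  0  1  0  |  1
0  1  0  1  1  |  0
0  1  1  0  0  |  1
0  1  1  0  1  |  0
0  1  1  1  0  |  1
0  1  1  1  1  |  0
1  0  0  0  0  |  1
1  0  0  0  1  |  0
1  0  0  1  0  |  1
1  0  0  1  1  |  0
1  0  1  0  0  |  1
1  0  1  0  1  |  0
1  0  1  1  0  |  1
1  0  1  1  1  |  0
1  1  0  0  0  |  1
1  1  0  0  1  |  0
1  1  0  1  0  |  1
1  1  0  1  1  |  1
1  1  1  0  0  |  1
1  1  1  0  1  |  0
1  1  1  1  0  |  1
1  1  1  1  1  |  0
The formula is true on 17 of the 32 rows.

17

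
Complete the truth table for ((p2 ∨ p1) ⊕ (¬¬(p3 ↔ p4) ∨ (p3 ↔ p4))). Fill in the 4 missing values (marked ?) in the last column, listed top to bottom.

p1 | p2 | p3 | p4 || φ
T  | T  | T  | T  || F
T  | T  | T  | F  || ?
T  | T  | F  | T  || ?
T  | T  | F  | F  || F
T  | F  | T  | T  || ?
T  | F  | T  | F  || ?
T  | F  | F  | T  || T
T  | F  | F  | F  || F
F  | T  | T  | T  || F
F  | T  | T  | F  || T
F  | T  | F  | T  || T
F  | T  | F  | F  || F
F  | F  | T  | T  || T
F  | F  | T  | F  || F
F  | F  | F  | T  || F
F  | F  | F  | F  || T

T, T, F, T

Row p1=T, p2=T, p3=T, p4=F: (p2 ∨ p1) = T, (¬¬(p3 ↔ p4) ∨ (p3 ↔ p4)) = F, so the formula = T.
Row p1=T, p2=T, p3=F, p4=T: (p2 ∨ p1) = T, (¬¬(p3 ↔ p4) ∨ (p3 ↔ p4)) = F, so the formula = T.
Row p1=T, p2=F, p3=T, p4=T: (p2 ∨ p1) = T, (¬¬(p3 ↔ p4) ∨ (p3 ↔ p4)) = T, so the formula = F.
Row p1=T, p2=F, p3=T, p4=F: (p2 ∨ p1) = T, (¬¬(p3 ↔ p4) ∨ (p3 ↔ p4)) = F, so the formula = T.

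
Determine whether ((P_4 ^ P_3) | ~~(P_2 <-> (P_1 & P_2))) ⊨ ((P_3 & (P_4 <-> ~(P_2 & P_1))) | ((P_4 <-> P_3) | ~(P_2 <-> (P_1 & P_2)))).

P_1 | P_2 | P_3 | P_4 | φ | ψ
--- | --- | --- | --- | - | -
 0  |  0  |  0  |  0  | 1 | 1
 0  |  0  |  0  |  1  | 1 | 0
 0  |  0  |  1  |  0  | 1 | 0
 0  |  0  |  1  |  1  | 1 | 1
 0  |  1  |  0  |  0  | 0 | 1
 0  |  1  |  0  |  1  | 1 | 1
 0  |  1  |  1  |  0  | 1 | 1
 0  |  1  |  1  |  1  | 0 | 1
 1  |  0  |  0  |  0  | 1 | 1
 1  |  0  |  0  |  1  | 1 | 0
 1  |  0  |  1  |  0  | 1 | 0
 1  |  0  |  1  |  1  | 1 | 1
 1  |  1  |  0  |  0  | 1 | 1
 1  |  1  |  0  |  1  | 1 | 0
 1  |  1  |  1  |  0  | 1 | 1
 1  |  1  |  1  |  1  | 1 | 1
At P_1=0, P_2=0, P_3=0, P_4=1 we have φ true but ψ false, so φ does not entail ψ.

no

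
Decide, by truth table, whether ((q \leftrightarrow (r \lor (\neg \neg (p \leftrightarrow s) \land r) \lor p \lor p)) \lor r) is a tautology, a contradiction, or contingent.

p | q | r | s || (p \leftrightarrow s) | \neg (p \leftrightarrow s) | φ
1 | 1 | 1 | 1 ||           1           |             0              | 1
1 | 1 | 1 | 0 ||           0           |             1              | 1
1 | 1 | 0 | 1 ||           1           |             0              | 1
1 | 1 | 0 | 0 ||           0           |             1              | 1
1 | 0 | 1 | 1 ||           1           |             0              | 1
1 | 0 | 1 | 0 ||           0           |             1              | 1
1 | 0 | 0 | 1 ||           1           |             0              | 0
1 | 0 | 0 | 0 ||           0           |             1              | 0
0 | 1 | 1 | 1 ||           0           |             1              | 1
0 | 1 | 1 | 0 ||           1           |             0              | 1
0 | 1 | 0 | 1 ||           0           |             1              | 0
0 | 1 | 0 | 0 ||           1           |             0              | 0
0 | 0 | 1 | 1 ||           0           |             1              | 1
0 | 0 | 1 | 0 ||           1           |             0              | 1
0 | 0 | 0 | 1 ||           0           |             1              | 1
0 | 0 | 0 | 0 ||           1           |             0              | 1
12 of 16 rows are 1, so the formula is contingent.

contingent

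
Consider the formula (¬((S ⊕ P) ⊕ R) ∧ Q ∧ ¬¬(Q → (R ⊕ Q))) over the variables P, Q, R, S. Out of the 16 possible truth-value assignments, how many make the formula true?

P | Q | R | S | φ
- | - | - | - | -
T | T | T | T | F
T | T | T | F | F
T | T | F | T | T
T | T | F | F | F
T | F | T | T | F
T | F | T | F | F
T | F | F | T | F
T | F | F | F | F
F | T | T | T | F
F | T | T | F | F
F | T | F | T | F
F | T | F | F | T
F | F | T | T | F
F | F | T | F | F
F | F | F | T | F
F | F | F | F | F
The formula is true on 2 of the 16 rows.

2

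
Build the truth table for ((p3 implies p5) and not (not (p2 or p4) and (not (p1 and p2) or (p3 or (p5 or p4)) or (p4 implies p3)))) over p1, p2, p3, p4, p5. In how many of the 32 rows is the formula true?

18

p1 | p2 | p3 | p4 | p5 | φ
-- | -- | -- | -- | -- | -
1  | 1  | 1  | 1  | 1  | 1
1  | 1  | 1  | 1  | 0  | 0
1  | 1  | 1  | 0  | 1  | 1
1  | 1  | 1  | 0  | 0  | 0
1  | 1  | 0  | 1  | 1  | 1
1  | 1  | 0  | 1  | 0  | 1
1  | 1  | 0  | 0  | 1  | 1
1  | 1  | 0  | 0  | 0  | 1
1  | 0  | 1  | 1  | 1  | 1
1  | 0  | 1  | 1  | 0  | 0
1  | 0  | 1  | 0  | 1  | 0
1  | 0  | 1  | 0  | 0  | 0
1  | 0  | 0  | 1  | 1  | 1
1  | 0  | 0  | 1  | 0  | 1
1  | 0  | 0  | 0  | 1  | 0
1  | 0  | 0  | 0  | 0  | 0
0  | 1  | 1  | 1  | 1  | 1
0  | 1  | 1  | 1  | 0  | 0
0  | 1  | 1  | 0  | 1  | 1
0  | 1  | 1  | 0  | 0  | 0
0  | 1  | 0  | 1  | 1  | 1
0  | 1  | 0  | 1  | 0  | 1
0  | 1  | 0  | 0  | 1  | 1
0  | 1  | 0  | 0  | 0  | 1
0  | 0  | 1  | 1  | 1  | 1
0  | 0  | 1  | 1  | 0  | 0
0  | 0  | 1  | 0  | 1  | 0
0  | 0  | 1  | 0  | 0  | 0
0  | 0  | 0  | 1  | 1  | 1
0  | 0  | 0  | 1  | 0  | 1
0  | 0  | 0  | 0  | 1  | 0
0  | 0  | 0  | 0  | 0  | 0
The formula is true on 18 of the 32 rows.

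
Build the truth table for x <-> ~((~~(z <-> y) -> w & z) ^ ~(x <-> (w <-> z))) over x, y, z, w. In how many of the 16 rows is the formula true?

6

x | y | z | w | φ
- | - | - | - | -
T | T | T | T | F
T | T | T | F | F
T | T | F | T | T
T | T | F | F | F
T | F | T | T | F
T | F | T | F | T
T | F | F | T | F
T | F | F | F | T
F | T | T | T | F
F | T | T | F | F
F | T | F | T | T
F | T | F | F | F
F | F | T | T | F
F | F | T | F | T
F | F | F | T | F
F | F | F | F | T
The formula is true on 6 of the 16 rows.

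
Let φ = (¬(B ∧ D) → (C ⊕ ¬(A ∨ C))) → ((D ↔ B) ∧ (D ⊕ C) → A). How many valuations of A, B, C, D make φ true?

A | B | C | D || (B ∧ D) | ¬(B ∧ D) | (A ∨ C) | ¬(A ∨ C) | (C ⊕ ¬(A ∨ C)) | (¬(B ∧ D) → (C ⊕ ¬(A ∨ C))) | (D ↔ B) | (D ⊕ C) | ((D ↔ B) ∧ (D ⊕ C)) | (((D ↔ B) ∧ (D ⊕ C)) → A) | φ
0 | 0 | 0 | 0 ||    0    |    1     |    0    |    1     |       1        |              1              |    1    |    0    |          0          |             1             | 1
0 | 0 | 0 | 1 ||    0    |    1     |    0    |    1     |       1        |              1              |    0    |    1    |          0          |             1             | 1
0 | 0 | 1 | 0 ||    0    |    1     |    1    |    0     |       1        |              1              |    1    |    1    |          1          |             0             | 0
0 | 0 | 1 | 1 ||    0    |    1     |    1    |    0     |       1        |              1              |    0    |    0    |          0          |             1             | 1
0 | 1 | 0 | 0 ||    0    |    1     |    0    |    1     |       1        |              1              |    0    |    0    |          0          |             1             | 1
0 | 1 | 0 | 1 ||    1    |    0     |    0    |    1     |       1        |              1              |    1    |    1    |          1          |             0             | 0
0 | 1 | 1 | 0 ||    0    |    1     |    1    |    0     |       1        |              1              |    0    |    1    |          0          |             1             | 1
0 | 1 | 1 | 1 ||    1    |    0     |    1    |    0     |       1        |              1              |    1    |    0    |          0          |             1             | 1
1 | 0 | 0 | 0 ||    0    |    1     |    1    |    0     |       0        |              0              |    1    |    0    |          0          |             1             | 1
1 | 0 | 0 | 1 ||    0    |    1     |    1    |    0     |       0        |              0              |    0    |    1    |          0          |             1             | 1
1 | 0 | 1 | 0 ||    0    |    1     |    1    |    0     |       1        |              1              |    1    |    1    |          1          |             1             | 1
1 | 0 | 1 | 1 ||    0    |    1     |    1    |    0     |       1        |              1              |    0    |    0    |          0          |             1             | 1
1 | 1 | 0 | 0 ||    0    |    1     |    1    |    0     |       0        |              0              |    0    |    0    |          0          |             1             | 1
1 | 1 | 0 | 1 ||    1    |    0     |    1    |    0     |       0        |              1              |    1    |    1    |          1          |             1             | 1
1 | 1 | 1 | 0 ||    0    |    1     |    1    |    0     |       1        |              1              |    0    |    1    |          0          |             1             | 1
1 | 1 | 1 | 1 ||    1    |    0     |    1    |    0     |       1        |              1              |    1    |    0    |          0          |             1             | 1
The formula is true on 14 of the 16 rows.

14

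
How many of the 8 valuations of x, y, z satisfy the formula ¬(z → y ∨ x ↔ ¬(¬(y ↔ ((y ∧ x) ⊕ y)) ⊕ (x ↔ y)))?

1

x | y | z || (y ∨ x) | (z → (y ∨ x)) | (y ∧ x) | ((y ∧ x) ⊕ y) | (y ↔ ((y ∧ x) ⊕ y)) | ¬(y ↔ ((y ∧ x) ⊕ y)) | (x ↔ y) | φ
F | F | F ||    F    |       T       |    F    |       F       |          T          |          F           |    T    | T
F | F | T ||    F    |       F       |    F    |       F       |          T          |          F           |    T    | F
F | T | F ||    T    |       T       |    F    |       T       |          T          |          F           |    F    | F
F | T | T ||    T    |       T       |    F    |       T       |          T          |          F           |    F    | F
T | F | F ||    T    |       T       |    F    |       F       |          T          |          F           |    F    | F
T | F | T ||    T    |       T       |    F    |       F       |          T          |          F           |    F    | F
T | T | F ||    T    |       T       |    T    |       F       |          F          |          T           |    T    | F
T | T | T ||    T    |       T       |    T    |       F       |          F          |          T           |    T    | F
The formula is true on 1 of the 8 rows.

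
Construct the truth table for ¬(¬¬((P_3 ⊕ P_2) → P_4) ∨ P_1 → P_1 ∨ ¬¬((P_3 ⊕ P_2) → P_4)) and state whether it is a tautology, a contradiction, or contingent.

P_1 | P_2 | P_3 | P_4 | φ
--- | --- | --- | --- | -
 T  |  T  |  T  |  T  | F
 T  |  T  |  T  |  F  | F
 T  |  T  |  F  |  T  | F
 T  |  T  |  F  |  F  | F
 T  |  F  |  T  |  T  | F
 T  |  F  |  T  |  F  | F
 T  |  F  |  F  |  T  | F
 T  |  F  |  F  |  F  | F
 F  |  T  |  T  |  T  | F
 F  |  T  |  T  |  F  | F
 F  |  T  |  F  |  T  | F
 F  |  T  |  F  |  F  | F
 F  |  F  |  T  |  T  | F
 F  |  F  |  T  |  F  | F
 F  |  F  |  F  |  T  | F
 F  |  F  |  F  |  F  | F
Every row is F, so the formula is a contradiction.

contradiction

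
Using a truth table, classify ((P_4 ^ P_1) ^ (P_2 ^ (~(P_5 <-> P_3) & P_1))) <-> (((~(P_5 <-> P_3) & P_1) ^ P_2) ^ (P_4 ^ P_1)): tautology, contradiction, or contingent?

tautology

P_1  P_2  P_3  P_4  P_5  |  φ
 T    T    T    T    T   |  T
 T    T    T    T    F   |  T
 T    T    T    F    T   |  T
 T    T    T    F    F   |  T
 T    T    F    T    T   |  T
 T    T    F    T    F   |  T
 T    T    F    F    T   |  T
 T    T    F    F    F   |  T
 T    F    T    T    T   |  T
 T    F    T    T    F   |  T
 T    F    T    F    T   |  T
 T    F    T    F    F   |  T
 T    F    F    T    T   |  T
 T    F    F    T    F   |  T
 T    F    F    F    T   |  T
 T    F    F    F    F   |  T
 F    T    T    T    T   |  T
 F    T    T    T    F   |  T
 F    T    T    F    T   |  T
 F    T    T    F    F   |  T
 F    T    F    T    T   |  T
 F    T    F    T    F   |  T
 F    T    F    F    T   |  T
 F    T    F    F    F   |  T
 F    F    T    T    T   |  T
 F    F    T    T    F   |  T
 F    F    T    F    T   |  T
 F    F    T    F    F   |  T
 F    F    F    T    T   |  T
 F    F    F    T    F   |  T
 F    F    F    F    T   |  T
 F    F    F    F    F   |  T
Every row is T, so the formula is a tautology.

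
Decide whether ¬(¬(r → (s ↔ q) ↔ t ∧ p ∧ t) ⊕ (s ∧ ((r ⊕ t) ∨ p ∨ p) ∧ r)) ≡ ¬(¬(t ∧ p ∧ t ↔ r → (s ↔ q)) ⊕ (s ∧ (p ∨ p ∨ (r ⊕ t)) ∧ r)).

p | q | r | s | t || φ | ψ
0 | 0 | 0 | 0 | 0 || 0 | 0
0 | 0 | 0 | 0 | 1 || 0 | 0
0 | 0 | 0 | 1 | 0 || 0 | 0
0 | 0 | 0 | 1 | 1 || 0 | 0
0 | 0 | 1 | 0 | 0 || 0 | 0
0 | 0 | 1 | 0 | 1 || 0 | 0
0 | 0 | 1 | 1 | 0 || 0 | 0
0 | 0 | 1 | 1 | 1 || 1 | 1
0 | 1 | 0 | 0 | 0 || 0 | 0
0 | 1 | 0 | 0 | 1 || 0 | 0
0 | 1 | 0 | 1 | 0 || 0 | 0
0 | 1 | 0 | 1 | 1 || 0 | 0
0 | 1 | 1 | 0 | 0 || 1 | 1
0 | 1 | 1 | 0 | 1 || 1 | 1
0 | 1 | 1 | 1 | 0 || 1 | 1
0 | 1 | 1 | 1 | 1 || 0 | 0
1 | 0 | 0 | 0 | 0 || 0 | 0
1 | 0 | 0 | 0 | 1 || 1 | 1
1 | 0 | 0 | 1 | 0 || 0 | 0
1 | 0 | 0 | 1 | 1 || 1 | 1
1 | 0 | 1 | 0 | 0 || 0 | 0
1 | 0 | 1 | 0 | 1 || 1 | 1
1 | 0 | 1 | 1 | 0 || 0 | 0
1 | 0 | 1 | 1 | 1 || 1 | 1
1 | 1 | 0 | 0 | 0 || 0 | 0
1 | 1 | 0 | 0 | 1 || 1 | 1
1 | 1 | 0 | 1 | 0 || 0 | 0
1 | 1 | 0 | 1 | 1 || 1 | 1
1 | 1 | 1 | 0 | 0 || 1 | 1
1 | 1 | 1 | 0 | 1 || 0 | 0
1 | 1 | 1 | 1 | 0 || 1 | 1
1 | 1 | 1 | 1 | 1 || 0 | 0
The columns for φ and ψ agree on every row, so they are logically equivalent.

equivalent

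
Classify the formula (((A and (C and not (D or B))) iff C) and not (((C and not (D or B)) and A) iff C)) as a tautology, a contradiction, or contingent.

A | B | C | D || (D or B) | not (D or B) | (C and not (D or B)) | (A and (C and not (D or B))) | ((C and not (D or B)) and A) | φ
T | T | T | T ||    T     |      F       |          F           |              F               |              F               | F
T | T | T | F ||    T     |      F       |          F           |              F               |              F               | F
T | T | F | T ||    T     |      F       |          F           |              F               |              F               | F
T | T | F | F ||    T     |      F       |          F           |              F               |              F               | F
T | F | T | T ||    T     |      F       |          F           |              F               |              F               | F
T | F | T | F ||    F     |      T       |          T           |              T               |              T               | F
T | F | F | T ||    T     |      F       |          F           |              F               |              F               | F
T | F | F | F ||    F     |      T       |          F           |              F               |              F               | F
F | T | T | T ||    T     |      F       |          F           |              F               |              F               | F
F | T | T | F ||    T     |      F       |          F           |              F               |              F               | F
F | T | F | T ||    T     |      F       |          F           |              F               |              F               | F
F | T | F | F ||    T     |      F       |          F           |              F               |              F               | F
F | F | T | T ||    T     |      F       |          F           |              F               |              F               | F
F | F | T | F ||    F     |      T       |          T           |              F               |              F               | F
F | F | F | T ||    T     |      F       |          F           |              F               |              F               | F
F | F | F | F ||    F     |      T       |          F           |              F               |              F               | F
Every row is F, so the formula is a contradiction.

contradiction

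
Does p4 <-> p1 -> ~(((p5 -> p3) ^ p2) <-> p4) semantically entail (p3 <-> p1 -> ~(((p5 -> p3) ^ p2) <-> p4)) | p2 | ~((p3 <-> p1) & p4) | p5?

p1 | p2 | p3 | p4 | p5 || φ | ψ
0  | 0  | 0  | 0  | 0  || 0 | 1
0  | 0  | 0  | 0  | 1  || 0 | 1
0  | 0  | 0  | 1  | 0  || 1 | 0
0  | 0  | 0  | 1  | 1  || 1 | 1
0  | 0  | 1  | 0  | 0  || 0 | 1
0  | 0  | 1  | 0  | 1  || 0 | 1
0  | 0  | 1  | 1  | 0  || 1 | 1
0  | 0  | 1  | 1  | 1  || 1 | 1
0  | 1  | 0  | 0  | 0  || 0 | 1
0  | 1  | 0  | 0  | 1  || 0 | 1
0  | 1  | 0  | 1  | 0  || 1 | 1
0  | 1  | 0  | 1  | 1  || 1 | 1
0  | 1  | 1  | 0  | 0  || 0 | 1
0  | 1  | 1  | 0  | 1  || 0 | 1
0  | 1  | 1  | 1  | 0  || 1 | 1
0  | 1  | 1  | 1  | 1  || 1 | 1
1  | 0  | 0  | 0  | 0  || 0 | 1
1  | 0  | 0  | 0  | 1  || 1 | 1
1  | 0  | 0  | 1  | 0  || 0 | 1
1  | 0  | 0  | 1  | 1  || 1 | 1
1  | 0  | 1  | 0  | 0  || 0 | 1
1  | 0  | 1  | 0  | 1  || 0 | 1
1  | 0  | 1  | 1  | 0  || 0 | 0
1  | 0  | 1  | 1  | 1  || 0 | 1
1  | 1  | 0  | 0  | 0  || 1 | 1
1  | 1  | 0  | 0  | 1  || 0 | 1
1  | 1  | 0  | 1  | 0  || 1 | 1
1  | 1  | 0  | 1  | 1  || 0 | 1
1  | 1  | 1  | 0  | 0  || 1 | 1
1  | 1  | 1  | 0  | 1  || 1 | 1
1  | 1  | 1  | 1  | 0  || 1 | 1
1  | 1  | 1  | 1  | 1  || 1 | 1
At p1=0, p2=0, p3=0, p4=1, p5=0 we have φ true but ψ false, so φ does not entail ψ.

no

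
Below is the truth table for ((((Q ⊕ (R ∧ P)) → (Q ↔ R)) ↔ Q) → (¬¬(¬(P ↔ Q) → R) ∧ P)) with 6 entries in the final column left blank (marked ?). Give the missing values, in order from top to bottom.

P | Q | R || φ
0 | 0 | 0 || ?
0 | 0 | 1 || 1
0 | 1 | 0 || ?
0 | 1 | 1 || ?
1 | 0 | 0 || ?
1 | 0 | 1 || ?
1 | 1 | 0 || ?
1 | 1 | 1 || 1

1, 1, 0, 1, 1, 1

Row P=0, Q=0, R=0: (((Q ⊕ (R ∧ P)) → (Q ↔ R)) ↔ Q) = 0, (¬¬(¬(P ↔ Q) → R) ∧ P) = 0, so the formula = 1.
Row P=0, Q=1, R=0: (((Q ⊕ (R ∧ P)) → (Q ↔ R)) ↔ Q) = 0, (¬¬(¬(P ↔ Q) → R) ∧ P) = 0, so the formula = 1.
Row P=0, Q=1, R=1: (((Q ⊕ (R ∧ P)) → (Q ↔ R)) ↔ Q) = 1, (¬¬(¬(P ↔ Q) → R) ∧ P) = 0, so the formula = 0.
Row P=1, Q=0, R=0: (((Q ⊕ (R ∧ P)) → (Q ↔ R)) ↔ Q) = 0, (¬¬(¬(P ↔ Q) → R) ∧ P) = 0, so the formula = 1.
Row P=1, Q=0, R=1: (((Q ⊕ (R ∧ P)) → (Q ↔ R)) ↔ Q) = 1, (¬¬(¬(P ↔ Q) → R) ∧ P) = 1, so the formula = 1.
Row P=1, Q=1, R=0: (((Q ⊕ (R ∧ P)) → (Q ↔ R)) ↔ Q) = 0, (¬¬(¬(P ↔ Q) → R) ∧ P) = 1, so the formula = 1.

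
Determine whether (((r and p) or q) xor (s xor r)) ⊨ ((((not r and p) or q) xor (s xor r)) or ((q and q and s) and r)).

p  q  r  s  |  φ  ψ
F  F  F  F  |  F  F
F  F  F  T  |  T  T
F  F  T  F  |  T  T
F  F  T  T  |  F  F
F  T  F  F  |  T  T
F  T  F  T  |  F  F
F  T  T  F  |  F  F
F  T  T  T  |  T  T
T  F  F  F  |  F  T
T  F  F  T  |  T  F
T  F  T  F  |  F  T
T  F  T  T  |  T  F
T  T  F  F  |  T  T
T  T  F  T  |  F  F
T  T  T  F  |  F  F
T  T  T  T  |  T  T
At p=T, q=F, r=F, s=T we have φ true but ψ false, so φ does not entail ψ.

no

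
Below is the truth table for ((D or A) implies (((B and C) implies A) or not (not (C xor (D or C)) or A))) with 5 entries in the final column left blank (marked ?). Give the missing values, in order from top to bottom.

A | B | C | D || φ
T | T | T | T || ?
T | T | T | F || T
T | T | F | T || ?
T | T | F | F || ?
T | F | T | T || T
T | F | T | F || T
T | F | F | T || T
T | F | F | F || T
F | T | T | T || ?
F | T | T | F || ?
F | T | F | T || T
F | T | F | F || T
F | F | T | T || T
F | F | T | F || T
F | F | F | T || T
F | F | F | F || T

T, T, T, F, T

Row A=T, B=T, C=T, D=T: (D or A) = T, (((B and C) implies A) or not (not (C xor (D or C)) or A)) = T, so the formula = T.
Row A=T, B=T, C=F, D=T: (D or A) = T, (((B and C) implies A) or not (not (C xor (D or C)) or A)) = T, so the formula = T.
Row A=T, B=T, C=F, D=F: (D or A) = T, (((B and C) implies A) or not (not (C xor (D or C)) or A)) = T, so the formula = T.
Row A=F, B=T, C=T, D=T: (D or A) = T, (((B and C) implies A) or not (not (C xor (D or C)) or A)) = F, so the formula = F.
Row A=F, B=T, C=T, D=F: (D or A) = F, (((B and C) implies A) or not (not (C xor (D or C)) or A)) = F, so the formula = T.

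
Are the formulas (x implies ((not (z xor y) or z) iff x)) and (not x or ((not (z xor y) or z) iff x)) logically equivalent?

equivalent

x | y | z | φ | ψ
- | - | - | - | -
F | F | F | T | T
F | F | T | T | T
F | T | F | T | T
F | T | T | T | T
T | F | F | T | T
T | F | T | T | T
T | T | F | F | F
T | T | T | T | T
The columns for φ and ψ agree on every row, so they are logically equivalent.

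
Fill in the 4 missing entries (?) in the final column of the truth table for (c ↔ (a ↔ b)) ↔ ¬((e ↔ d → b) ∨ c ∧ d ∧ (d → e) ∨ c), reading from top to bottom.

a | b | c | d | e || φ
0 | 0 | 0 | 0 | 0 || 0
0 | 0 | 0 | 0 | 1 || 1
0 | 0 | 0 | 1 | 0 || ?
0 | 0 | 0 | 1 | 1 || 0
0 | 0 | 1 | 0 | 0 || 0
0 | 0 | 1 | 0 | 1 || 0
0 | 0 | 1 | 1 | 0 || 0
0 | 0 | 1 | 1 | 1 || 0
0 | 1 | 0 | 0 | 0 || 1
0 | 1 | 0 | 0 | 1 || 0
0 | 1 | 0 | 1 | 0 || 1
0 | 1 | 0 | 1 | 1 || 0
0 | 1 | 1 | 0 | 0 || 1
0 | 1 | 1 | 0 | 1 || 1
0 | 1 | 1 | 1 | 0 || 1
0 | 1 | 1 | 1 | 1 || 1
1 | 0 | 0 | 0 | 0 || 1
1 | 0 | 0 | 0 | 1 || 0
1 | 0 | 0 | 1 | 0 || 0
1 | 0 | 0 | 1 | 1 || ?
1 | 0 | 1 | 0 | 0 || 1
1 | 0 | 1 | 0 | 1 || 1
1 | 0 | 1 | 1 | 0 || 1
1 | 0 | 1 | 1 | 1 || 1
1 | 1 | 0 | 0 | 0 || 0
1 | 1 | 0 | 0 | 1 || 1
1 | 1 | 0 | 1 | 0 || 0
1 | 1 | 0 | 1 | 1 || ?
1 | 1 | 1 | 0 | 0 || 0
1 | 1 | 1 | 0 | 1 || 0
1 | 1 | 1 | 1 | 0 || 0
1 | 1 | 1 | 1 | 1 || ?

1, 1, 1, 0

Row a=0, b=0, c=0, d=1, e=0: (c ↔ (a ↔ b)) = 0, ¬((e ↔ d → b) ∨ c ∧ d ∧ (d → e) ∨ c) = 0, so the formula = 1.
Row a=1, b=0, c=0, d=1, e=1: (c ↔ (a ↔ b)) = 1, ¬((e ↔ d → b) ∨ c ∧ d ∧ (d → e) ∨ c) = 1, so the formula = 1.
Row a=1, b=1, c=0, d=1, e=1: (c ↔ (a ↔ b)) = 0, ¬((e ↔ d → b) ∨ c ∧ d ∧ (d → e) ∨ c) = 0, so the formula = 1.
Row a=1, b=1, c=1, d=1, e=1: (c ↔ (a ↔ b)) = 1, ¬((e ↔ d → b) ∨ c ∧ d ∧ (d → e) ∨ c) = 0, so the formula = 0.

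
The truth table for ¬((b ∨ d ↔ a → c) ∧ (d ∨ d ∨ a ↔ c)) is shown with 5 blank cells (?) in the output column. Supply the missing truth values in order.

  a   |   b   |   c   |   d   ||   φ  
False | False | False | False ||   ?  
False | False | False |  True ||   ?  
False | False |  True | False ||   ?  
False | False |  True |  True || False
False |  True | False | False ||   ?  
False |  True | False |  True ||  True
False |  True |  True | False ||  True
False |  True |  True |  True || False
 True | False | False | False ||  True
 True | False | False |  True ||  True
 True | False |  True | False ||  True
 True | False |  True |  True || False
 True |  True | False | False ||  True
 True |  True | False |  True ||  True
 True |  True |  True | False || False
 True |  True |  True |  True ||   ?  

Row a=False, b=False, c=False, d=False: (b ∨ d ↔ a → c) = False, (d ∨ d ∨ a ↔ c) = True, ((b ∨ d ↔ a → c) ∧ (d ∨ d ∨ a ↔ c)) = False, so the formula = True.
Row a=False, b=False, c=False, d=True: (b ∨ d ↔ a → c) = True, (d ∨ d ∨ a ↔ c) = False, ((b ∨ d ↔ a → c) ∧ (d ∨ d ∨ a ↔ c)) = False, so the formula = True.
Row a=False, b=False, c=True, d=False: (b ∨ d ↔ a → c) = False, (d ∨ d ∨ a ↔ c) = False, ((b ∨ d ↔ a → c) ∧ (d ∨ d ∨ a ↔ c)) = False, so the formula = True.
Row a=False, b=True, c=False, d=False: (b ∨ d ↔ a → c) = True, (d ∨ d ∨ a ↔ c) = True, ((b ∨ d ↔ a → c) ∧ (d ∨ d ∨ a ↔ c)) = True, so the formula = False.
Row a=True, b=True, c=True, d=True: (b ∨ d ↔ a → c) = True, (d ∨ d ∨ a ↔ c) = True, ((b ∨ d ↔ a → c) ∧ (d ∨ d ∨ a ↔ c)) = True, so the formula = False.

True, True, True, False, False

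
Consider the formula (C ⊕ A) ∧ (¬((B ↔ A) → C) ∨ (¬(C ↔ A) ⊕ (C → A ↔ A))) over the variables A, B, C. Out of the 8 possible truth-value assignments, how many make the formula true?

A | B | C || φ
0 | 0 | 0 || 0
0 | 0 | 1 || 0
0 | 1 | 0 || 0
0 | 1 | 1 || 0
1 | 0 | 0 || 0
1 | 0 | 1 || 0
1 | 1 | 0 || 1
1 | 1 | 1 || 0
The formula is true on 1 of the 8 rows.

1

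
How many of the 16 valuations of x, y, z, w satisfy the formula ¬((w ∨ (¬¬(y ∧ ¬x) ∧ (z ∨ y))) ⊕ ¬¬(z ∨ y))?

10

x | y | z | w || φ
T | T | T | T || T
T | T | T | F || F
T | T | F | T || T
T | T | F | F || F
T | F | T | T || T
T | F | T | F || F
T | F | F | T || F
T | F | F | F || T
F | T | T | T || T
F | T | T | F || T
F | T | F | T || T
F | T | F | F || T
F | F | T | T || T
F | F | T | F || F
F | F | F | T || F
F | F | F | F || T
The formula is true on 10 of the 16 rows.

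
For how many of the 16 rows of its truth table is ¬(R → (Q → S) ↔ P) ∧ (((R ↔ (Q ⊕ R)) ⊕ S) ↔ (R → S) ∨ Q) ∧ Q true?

2

P | Q | R | S | (Q → S) | (R → (Q → S)) | ((R → (Q → S)) ↔ P) | ¬((R → (Q → S)) ↔ P) | (Q ⊕ R) | (R ↔ (Q ⊕ R)) | ((R ↔ (Q ⊕ R)) ⊕ S) | (R → S) | ((R → S) ∨ Q) | φ
- | - | - | - | ------- | ------------- | ------------------- | -------------------- | ------- | ------------- | ------------------- | ------- | ------------- | -
0 | 0 | 0 | 0 |    1    |       1       |          0          |          1           |    0    |       1       |          1          |    1    |       1       | 0
0 | 0 | 0 | 1 |    1    |       1       |          0          |          1           |    0    |       1       |          0          |    1    |       1       | 0
0 | 0 | 1 | 0 |    1    |       1       |          0          |          1           |    1    |       1       |          1          |    0    |       0       | 0
0 | 0 | 1 | 1 |    1    |       1       |          0          |          1           |    1    |       1       |          0          |    1    |       1       | 0
0 | 1 | 0 | 0 |    0    |       1       |          0          |          1           |    1    |       0       |          0          |    1    |       1       | 0
0 | 1 | 0 | 1 |    1    |       1       |          0          |          1           |    1    |       0       |          1          |    1    |       1       | 1
0 | 1 | 1 | 0 |    0    |       0       |          1          |          0           |    0    |       0       |          0          |    0    |       1       | 0
0 | 1 | 1 | 1 |    1    |       1       |          0          |          1           |    0    |       0       |          1          |    1    |       1       | 1
1 | 0 | 0 | 0 |    1    |       1       |          1          |          0           |    0    |       1       |          1          |    1    |       1       | 0
1 | 0 | 0 | 1 |    1    |       1       |          1          |          0           |    0    |       1       |          0          |    1    |       1       | 0
1 | 0 | 1 | 0 |    1    |       1       |          1          |          0           |    1    |       1       |          1          |    0    |       0       | 0
1 | 0 | 1 | 1 |    1    |       1       |          1          |          0           |    1    |       1       |          0          |    1    |       1       | 0
1 | 1 | 0 | 0 |    0    |       1       |          1          |          0           |    1    |       0       |          0          |    1    |       1       | 0
1 | 1 | 0 | 1 |    1    |       1       |          1          |          0           |    1    |       0       |          1          |    1    |       1       | 0
1 | 1 | 1 | 0 |    0    |       0       |          0          |          1           |    0    |       0       |          0          |    0    |       1       | 0
1 | 1 | 1 | 1 |    1    |       1       |          1          |          0           |    0    |       0       |          1          |    1    |       1       | 0
The formula is true on 2 of the 16 rows.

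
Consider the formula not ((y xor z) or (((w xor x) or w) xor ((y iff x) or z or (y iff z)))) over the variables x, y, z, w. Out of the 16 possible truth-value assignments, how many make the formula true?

6

  x      y      z      w    |  (y xor z)  (w xor x)  ((w xor x) or w)  (y iff x)  (y iff z)    φ  
 True   True   True   True  |    False      False          True           True       True     True
 True   True   True  False  |    False       True          True           True       True     True
 True   True  False   True  |     True      False          True           True      False    False
 True   True  False  False  |     True       True          True           True      False    False
 True  False   True   True  |     True      False          True          False      False    False
 True  False   True  False  |     True       True          True          False      False    False
 True  False  False   True  |    False      False          True          False       True     True
 True  False  False  False  |    False       True          True          False       True     True
False   True   True   True  |    False       True          True          False       True     True
False   True   True  False  |    False      False         False          False       True    False
False   True  False   True  |     True       True          True          False      False    False
False   True  False  False  |     True      False         False          False      False    False
False  False   True   True  |     True       True          True           True      False    False
False  False   True  False  |     True      False         False           True      False    False
False  False  False   True  |    False       True          True           True       True     True
False  False  False  False  |    False      False         False           True       True    False
The formula is true on 6 of the 16 rows.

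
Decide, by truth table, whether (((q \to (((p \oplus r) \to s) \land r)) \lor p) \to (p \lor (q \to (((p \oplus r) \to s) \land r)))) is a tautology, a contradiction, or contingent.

tautology

p  q  r  s  |  (p \oplus r)  ((p \oplus r) \to s)  φ
1  1  1  1  |       0                 1            1
1  1  1  0  |       0                 1            1
1  1  0  1  |       1                 1            1
1  1  0  0  |       1                 0            1
1  0  1  1  |       0                 1            1
1  0  1  0  |       0                 1            1
1  0  0  1  |       1                 1            1
1  0  0  0  |       1                 0            1
0  1  1  1  |       1                 1            1
0  1  1  0  |       1                 0            1
0  1  0  1  |       0                 1            1
0  1  0  0  |       0                 1            1
0  0  1  1  |       1                 1            1
0  0  1  0  |       1                 0            1
0  0  0  1  |       0                 1            1
0  0  0  0  |       0                 1            1
Every row is 1, so the formula is a tautology.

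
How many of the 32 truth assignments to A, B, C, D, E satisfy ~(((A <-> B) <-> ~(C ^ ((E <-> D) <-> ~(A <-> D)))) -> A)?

8

A  B  C  D  E  |  φ
0  0  0  0  0  |  1
0  0  0  0  1  |  0
0  0  0  1  0  |  1
0  0  0  1  1  |  0
0  0  1  0  0  |  0
0  0  1  0  1  |  1
0  0  1  1  0  |  0
0  0  1  1  1  |  1
0  1  0  0  0  |  0
0  1  0  0  1  |  1
0  1  0  1  0  |  0
0  1  0  1  1  |  1
0  1  1  0  0  |  1
0  1  1  0  1  |  0
0  1  1  1  0  |  1
0  1  1  1  1  |  0
1  0  0  0  0  |  0
1  0  0  0  1  |  0
1  0  0  1  0  |  0
1  0  0  1  1  |  0
1  0  1  0  0  |  0
1  0  1  0  1  |  0
1  0  1  1  0  |  0
1  0  1  1  1  |  0
1  1  0  0  0  |  0
1  1  0  0  1  |  0
1  1  0  1  0  |  0
1  1  0  1  1  |  0
1  1  1  0  0  |  0
1  1  1  0  1  |  0
1  1  1  1  0  |  0
1  1  1  1  1  |  0
The formula is true on 8 of the 32 rows.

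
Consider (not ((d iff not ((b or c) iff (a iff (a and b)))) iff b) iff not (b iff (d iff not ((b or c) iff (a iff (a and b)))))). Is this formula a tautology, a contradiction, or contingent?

a  b  c  d  |  φ
T  T  T  T  |  T
T  T  T  F  |  T
T  T  F  T  |  T
T  T  F  F  |  T
T  F  T  T  |  T
T  F  T  F  |  T
T  F  F  T  |  T
T  F  F  F  |  T
F  T  T  T  |  T
F  T  T  F  |  T
F  T  F  T  |  T
F  T  F  F  |  T
F  F  T  T  |  T
F  F  T  F  |  T
F  F  F  T  |  T
F  F  F  F  |  T
Every row is T, so the formula is a tautology.

tautology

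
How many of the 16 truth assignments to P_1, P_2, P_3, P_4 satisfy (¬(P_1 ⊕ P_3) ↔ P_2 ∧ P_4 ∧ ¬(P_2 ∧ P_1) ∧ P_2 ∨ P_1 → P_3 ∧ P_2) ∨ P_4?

13

P_1 | P_2 | P_3 | P_4 || (P_1 ⊕ P_3) | ¬(P_1 ⊕ P_3) | (P_2 ∧ P_1) | ¬(P_2 ∧ P_1) | (P_3 ∧ P_2) | φ
 1  |  1  |  1  |  1  ||      0      |      1       |      1      |      0       |      1      | 1
 1  |  1  |  1  |  0  ||      0      |      1       |      1      |      0       |      1      | 1
 1  |  1  |  0  |  1  ||      1      |      0       |      1      |      0       |      0      | 1
 1  |  1  |  0  |  0  ||      1      |      0       |      1      |      0       |      0      | 1
 1  |  0  |  1  |  1  ||      0      |      1       |      0      |      1       |      0      | 1
 1  |  0  |  1  |  0  ||      0      |      1       |      0      |      1       |      0      | 0
 1  |  0  |  0  |  1  ||      1      |      0       |      0      |      1       |      0      | 1
 1  |  0  |  0  |  0  ||      1      |      0       |      0      |      1       |      0      | 1
 0  |  1  |  1  |  1  ||      1      |      0       |      0      |      1       |      1      | 1
 0  |  1  |  1  |  0  ||      1      |      0       |      0      |      1       |      1      | 0
 0  |  1  |  0  |  1  ||      0      |      1       |      0      |      1       |      0      | 1
 0  |  1  |  0  |  0  ||      0      |      1       |      0      |      1       |      0      | 1
 0  |  0  |  1  |  1  ||      1      |      0       |      0      |      1       |      0      | 1
 0  |  0  |  1  |  0  ||      1      |      0       |      0      |      1       |      0      | 0
 0  |  0  |  0  |  1  ||      0      |      1       |      0      |      1       |      0      | 1
 0  |  0  |  0  |  0  ||      0      |      1       |      0      |      1       |      0      | 1
The formula is true on 13 of the 16 rows.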